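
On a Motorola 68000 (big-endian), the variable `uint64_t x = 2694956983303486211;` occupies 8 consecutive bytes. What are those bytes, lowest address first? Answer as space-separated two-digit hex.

2694956983303486211 in hexadecimal, padded to 64 bits, is 0x256669190AC33B03.
Split into bytes (most-significant first): 25 66 69 19 0A C3 3B 03.
Big-endian: lowest address holds the most-significant byte.
So the memory order matches the most-significant-first order: 25 66 69 19 0A C3 3B 03.

25 66 69 19 0A C3 3B 03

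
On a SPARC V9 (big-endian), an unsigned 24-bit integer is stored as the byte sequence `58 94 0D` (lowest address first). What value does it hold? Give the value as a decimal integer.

5805069

Big-endian: lowest address holds the most-significant byte.
The bytes are already most-significant first: 0x58940D.
0x58940D = 5805069.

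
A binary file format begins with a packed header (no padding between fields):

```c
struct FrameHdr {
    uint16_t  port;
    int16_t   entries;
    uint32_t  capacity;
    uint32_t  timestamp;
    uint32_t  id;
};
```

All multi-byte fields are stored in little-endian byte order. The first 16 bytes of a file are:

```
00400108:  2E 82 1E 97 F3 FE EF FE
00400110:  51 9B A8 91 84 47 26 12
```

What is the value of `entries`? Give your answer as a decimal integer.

`entries` follows `port` (2 bytes), so it starts at byte offset 2 and occupies 2 bytes.
Bytes at offsets 2..3: 1E 97.
In little-endian order the low byte comes first in memory.
Reassemble most-significant byte first: 97 1E → 0x971E.
Top bit is set, so as a signed 16-bit value this is 0x971E − 2^16 = -26850.

-26850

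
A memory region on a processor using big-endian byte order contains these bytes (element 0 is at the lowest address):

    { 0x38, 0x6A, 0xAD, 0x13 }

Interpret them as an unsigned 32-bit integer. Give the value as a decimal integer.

In big-endian order the high byte comes first in memory.
The bytes are already most-significant first: 0x386AAD13.
0x386AAD13 = 946515219.

946515219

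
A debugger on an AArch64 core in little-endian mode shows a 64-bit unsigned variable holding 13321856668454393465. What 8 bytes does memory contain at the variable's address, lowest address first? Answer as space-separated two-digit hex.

79 96 E4 C7 0E BE E0 B8

13321856668454393465 in hexadecimal, padded to 64 bits, is 0xB8E0BE0EC7E49679.
Split into bytes (most-significant first): B8 E0 BE 0E C7 E4 96 79.
Little-endian stores the least-significant byte at the lowest address.
So at ascending addresses the bytes are 79 96 E4 C7 0E BE E0 B8.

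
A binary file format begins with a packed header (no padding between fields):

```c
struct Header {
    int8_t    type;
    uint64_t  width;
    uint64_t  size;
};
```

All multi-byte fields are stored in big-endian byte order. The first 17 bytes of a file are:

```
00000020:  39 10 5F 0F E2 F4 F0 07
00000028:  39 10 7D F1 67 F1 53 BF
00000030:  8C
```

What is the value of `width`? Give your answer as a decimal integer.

`width` follows `type` (1 byte), so it starts at byte offset 1 and occupies 8 bytes.
Bytes at offsets 1..8: 10 5F 0F E2 F4 F0 07 39.
Big-endian: lowest address holds the most-significant byte.
The bytes are already most-significant first: 0x105F0FE2F4F00739.
0x105F0FE2F4F00739 = 1179679094840756025.

1179679094840756025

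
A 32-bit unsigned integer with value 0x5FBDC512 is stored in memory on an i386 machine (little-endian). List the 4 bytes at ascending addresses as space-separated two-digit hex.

12 C5 BD 5F

Split into bytes (most-significant first): 5F BD C5 12.
Little-endian: lowest address holds the least-significant byte.
So at ascending addresses the bytes are 12 C5 BD 5F.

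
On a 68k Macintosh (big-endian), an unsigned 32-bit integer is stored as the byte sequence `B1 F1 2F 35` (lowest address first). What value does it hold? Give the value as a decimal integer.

Big-endian stores the most-significant byte at the lowest address.
The bytes are already most-significant first: 0xB1F12F35.
0xB1F12F35 = 2985373493.

2985373493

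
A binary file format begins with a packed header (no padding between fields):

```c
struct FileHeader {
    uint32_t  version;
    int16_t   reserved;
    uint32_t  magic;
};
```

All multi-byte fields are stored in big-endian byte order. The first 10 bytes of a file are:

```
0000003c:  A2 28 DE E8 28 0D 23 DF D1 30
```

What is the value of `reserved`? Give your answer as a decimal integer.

`reserved` follows `version` (4 bytes), so it starts at byte offset 4 and occupies 2 bytes.
Bytes at offsets 4..5: 28 0D.
Big-endian stores the most-significant byte at the lowest address.
The bytes are already most-significant first: 0x280D.
0x280D = 10253.

10253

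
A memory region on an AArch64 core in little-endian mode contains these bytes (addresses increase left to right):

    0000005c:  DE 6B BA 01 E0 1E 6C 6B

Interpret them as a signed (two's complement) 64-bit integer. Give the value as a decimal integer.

Little-endian: lowest address holds the least-significant byte.
Reassemble most-significant byte first: 6B 6C 1E E0 01 BA 6B DE → 0x6B6C1EE001BA6BDE.
0x6B6C1EE001BA6BDE = 7740595806993542110.

7740595806993542110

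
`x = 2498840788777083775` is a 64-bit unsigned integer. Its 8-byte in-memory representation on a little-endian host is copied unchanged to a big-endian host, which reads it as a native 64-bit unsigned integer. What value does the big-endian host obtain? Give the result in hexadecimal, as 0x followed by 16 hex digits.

2498840788777083775 in 64-bit hexadecimal is 0x22ADAA753D50A37F.
Stored little-endian, the bytes at ascending addresses are 7F A3 50 3D 75 AA AD 22.
Read back as big-endian, the last byte is least significant, giving 0x7FA3503D75AAAD22.

0x7FA3503D75AAAD22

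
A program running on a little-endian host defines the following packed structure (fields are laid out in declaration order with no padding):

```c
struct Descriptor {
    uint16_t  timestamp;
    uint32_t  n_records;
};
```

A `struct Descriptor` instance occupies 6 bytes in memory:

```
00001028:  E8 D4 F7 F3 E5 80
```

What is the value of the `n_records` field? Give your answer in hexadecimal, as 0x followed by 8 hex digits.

0x80E5F3F7

`n_records` follows `timestamp` (2 bytes), so it starts at byte offset 2 and occupies 4 bytes.
Bytes at offsets 2..5: F7 F3 E5 80.
Little-endian stores the least-significant byte at the lowest address.
Reassemble most-significant byte first: 80 E5 F3 F7 → 0x80E5F3F7.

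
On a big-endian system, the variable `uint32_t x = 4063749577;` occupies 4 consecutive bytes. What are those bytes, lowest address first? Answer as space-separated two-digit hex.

4063749577 in hexadecimal, padded to 32 bits, is 0xF237E5C9.
Split into bytes (most-significant first): F2 37 E5 C9.
In big-endian order the high byte comes first in memory.
So the memory order matches the most-significant-first order: F2 37 E5 C9.

F2 37 E5 C9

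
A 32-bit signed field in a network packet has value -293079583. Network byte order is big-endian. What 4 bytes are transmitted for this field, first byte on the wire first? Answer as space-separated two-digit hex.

Two's complement of -293079583 in 32 bits: 293079583 = 0x11780A1F; invert → 0xEE87F5E0; add 1 → 0xEE87F5E1.
Split into bytes (most-significant first): EE 87 F5 E1.
In big-endian order the high byte comes first in memory.
So the memory order matches the most-significant-first order: EE 87 F5 E1.

EE 87 F5 E1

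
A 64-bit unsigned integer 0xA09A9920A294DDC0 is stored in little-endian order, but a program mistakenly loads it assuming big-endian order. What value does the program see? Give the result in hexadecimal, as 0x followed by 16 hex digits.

0xC0DD94A220999AA0

Stored little-endian, the bytes at ascending addresses are C0 DD 94 A2 20 99 9A A0.
Read back as big-endian, the last byte is least significant, giving 0xC0DD94A220999AA0.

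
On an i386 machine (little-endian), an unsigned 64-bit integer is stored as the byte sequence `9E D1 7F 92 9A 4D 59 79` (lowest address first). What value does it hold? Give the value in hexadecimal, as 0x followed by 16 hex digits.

0x79594D9A927FD19E

In little-endian order the low byte comes first in memory.
Reassemble most-significant byte first: 79 59 4D 9A 92 7F D1 9E → 0x79594D9A927FD19E.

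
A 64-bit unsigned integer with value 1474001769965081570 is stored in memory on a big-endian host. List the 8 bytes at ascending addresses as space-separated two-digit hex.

1474001769965081570 in hexadecimal, padded to 64 bits, is 0x1474B4CCD910D3E2.
Split into bytes (most-significant first): 14 74 B4 CC D9 10 D3 E2.
Big-endian: lowest address holds the most-significant byte.
So the memory order matches the most-significant-first order: 14 74 B4 CC D9 10 D3 E2.

14 74 B4 CC D9 10 D3 E2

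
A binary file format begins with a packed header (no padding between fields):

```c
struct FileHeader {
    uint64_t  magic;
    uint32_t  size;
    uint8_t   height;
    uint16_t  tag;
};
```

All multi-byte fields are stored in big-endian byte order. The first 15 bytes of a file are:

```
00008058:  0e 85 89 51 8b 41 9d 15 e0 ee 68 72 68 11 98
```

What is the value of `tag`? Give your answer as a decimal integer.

`tag` follows `magic` (8 B), `size` (4 B), `height` (1 B), so it starts at offset 8 + 4 + 1 = 13 and occupies 2 bytes.
Bytes at offsets 13..14: 11 98.
In big-endian order the high byte comes first in memory.
The bytes are already most-significant first: 0x1198.
0x1198 = 4504.

4504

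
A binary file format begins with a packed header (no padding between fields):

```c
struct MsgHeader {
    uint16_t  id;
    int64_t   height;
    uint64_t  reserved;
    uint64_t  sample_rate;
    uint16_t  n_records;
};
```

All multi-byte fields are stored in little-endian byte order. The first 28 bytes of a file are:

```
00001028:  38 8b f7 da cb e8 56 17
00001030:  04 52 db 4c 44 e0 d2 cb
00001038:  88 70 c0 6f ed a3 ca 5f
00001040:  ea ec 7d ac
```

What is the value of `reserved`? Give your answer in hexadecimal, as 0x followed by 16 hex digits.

`reserved` follows `id` (2 B), `height` (8 B), so it starts at offset 2 + 8 = 10 and occupies 8 bytes.
Bytes at offsets 10..17: DB 4C 44 E0 D2 CB 88 70.
In little-endian order the low byte comes first in memory.
Reassemble most-significant byte first: 70 88 CB D2 E0 44 4C DB → 0x7088CBD2E0444CDB.

0x7088CBD2E0444CDB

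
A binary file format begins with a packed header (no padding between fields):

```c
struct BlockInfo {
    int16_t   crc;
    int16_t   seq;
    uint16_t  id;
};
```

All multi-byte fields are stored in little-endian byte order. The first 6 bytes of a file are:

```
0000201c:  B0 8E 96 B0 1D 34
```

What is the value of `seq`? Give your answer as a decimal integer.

`seq` follows `crc` (2 bytes), so it starts at byte offset 2 and occupies 2 bytes.
Bytes at offsets 2..3: 96 B0.
Little-endian: lowest address holds the least-significant byte.
Reassemble most-significant byte first: B0 96 → 0xB096.
Top bit is set, so as a signed 16-bit value this is 0xB096 − 2^16 = -20330.

-20330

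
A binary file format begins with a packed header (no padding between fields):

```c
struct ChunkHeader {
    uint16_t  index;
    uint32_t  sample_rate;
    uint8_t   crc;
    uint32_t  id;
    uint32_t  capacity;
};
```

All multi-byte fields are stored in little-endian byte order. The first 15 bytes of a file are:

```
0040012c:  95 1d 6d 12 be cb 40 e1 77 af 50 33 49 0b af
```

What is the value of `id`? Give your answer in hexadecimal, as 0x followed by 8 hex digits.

0x50AF77E1

`id` follows `index` (2 B), `sample_rate` (4 B), `crc` (1 B), so it starts at offset 2 + 4 + 1 = 7 and occupies 4 bytes.
Bytes at offsets 7..10: E1 77 AF 50.
In little-endian order the low byte comes first in memory.
Reassemble most-significant byte first: 50 AF 77 E1 → 0x50AF77E1.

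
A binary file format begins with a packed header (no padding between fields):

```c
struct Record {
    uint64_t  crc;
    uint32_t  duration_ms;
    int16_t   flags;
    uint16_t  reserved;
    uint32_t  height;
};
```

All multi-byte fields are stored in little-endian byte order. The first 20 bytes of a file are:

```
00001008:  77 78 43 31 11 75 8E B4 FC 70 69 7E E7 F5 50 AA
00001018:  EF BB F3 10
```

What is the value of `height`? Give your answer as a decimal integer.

`height` follows `crc` (8 B), `duration_ms` (4 B), `flags` (2 B), `reserved` (2 B), so it starts at offset 8 + 4 + 2 + 2 = 16 and occupies 4 bytes.
Bytes at offsets 16..19: EF BB F3 10.
Little-endian stores the least-significant byte at the lowest address.
Reassemble most-significant byte first: 10 F3 BB EF → 0x10F3BBEF.
0x10F3BBEF = 284408815.

284408815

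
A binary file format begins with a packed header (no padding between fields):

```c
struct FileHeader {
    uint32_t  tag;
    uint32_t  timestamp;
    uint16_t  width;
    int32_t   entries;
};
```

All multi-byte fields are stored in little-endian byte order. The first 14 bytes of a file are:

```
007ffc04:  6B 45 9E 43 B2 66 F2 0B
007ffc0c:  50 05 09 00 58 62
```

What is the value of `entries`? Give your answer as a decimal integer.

`entries` follows `tag` (4 B), `timestamp` (4 B), `width` (2 B), so it starts at offset 4 + 4 + 2 = 10 and occupies 4 bytes.
Bytes at offsets 10..13: 09 00 58 62.
In little-endian order the low byte comes first in memory.
Reassemble most-significant byte first: 62 58 00 09 → 0x62580009.
0x62580009 = 1649934345.

1649934345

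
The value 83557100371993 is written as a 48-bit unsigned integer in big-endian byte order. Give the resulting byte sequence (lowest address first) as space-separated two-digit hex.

83557100371993 in hexadecimal, padded to 48 bits, is 0x4BFEA7494019.
Split into bytes (most-significant first): 4B FE A7 49 40 19.
Big-endian: lowest address holds the most-significant byte.
So the memory order matches the most-significant-first order: 4B FE A7 49 40 19.

4B FE A7 49 40 19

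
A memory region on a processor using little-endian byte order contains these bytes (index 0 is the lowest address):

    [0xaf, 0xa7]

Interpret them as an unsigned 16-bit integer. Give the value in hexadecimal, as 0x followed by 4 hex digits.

Little-endian: lowest address holds the least-significant byte.
Reassemble most-significant byte first: A7 AF → 0xA7AF.

0xA7AF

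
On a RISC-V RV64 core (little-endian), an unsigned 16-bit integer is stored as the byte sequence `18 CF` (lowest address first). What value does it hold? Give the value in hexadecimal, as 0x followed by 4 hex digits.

0xCF18

In little-endian order the low byte comes first in memory.
Reassemble most-significant byte first: CF 18 → 0xCF18.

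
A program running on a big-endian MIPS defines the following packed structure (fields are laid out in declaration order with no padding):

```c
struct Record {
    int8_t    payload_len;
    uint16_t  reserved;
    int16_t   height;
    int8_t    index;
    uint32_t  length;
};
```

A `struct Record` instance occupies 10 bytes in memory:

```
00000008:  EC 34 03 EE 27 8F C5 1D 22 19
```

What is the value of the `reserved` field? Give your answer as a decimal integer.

13315

`reserved` follows `payload_len` (1 byte), so it starts at byte offset 1 and occupies 2 bytes.
Bytes at offsets 1..2: 34 03.
Big-endian: lowest address holds the most-significant byte.
The bytes are already most-significant first: 0x3403.
0x3403 = 13315.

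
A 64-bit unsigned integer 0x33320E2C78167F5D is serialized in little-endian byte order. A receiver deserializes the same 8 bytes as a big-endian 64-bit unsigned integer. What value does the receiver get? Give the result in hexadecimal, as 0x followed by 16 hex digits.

Stored little-endian, the bytes at ascending addresses are 5D 7F 16 78 2C 0E 32 33.
Read back as big-endian, the last byte is least significant, giving 0x5D7F16782C0E3233.

0x5D7F16782C0E3233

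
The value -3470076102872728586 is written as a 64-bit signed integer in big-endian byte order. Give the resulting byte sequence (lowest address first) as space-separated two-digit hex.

Two's complement of -3470076102872728586 in 64 bits: 3470076102872728586 = 0x30282FD48F4D040A; invert → 0xCFD7D02B70B2FBF5; add 1 → 0xCFD7D02B70B2FBF6.
Split into bytes (most-significant first): CF D7 D0 2B 70 B2 FB F6.
Big-endian stores the most-significant byte at the lowest address.
So the memory order matches the most-significant-first order: CF D7 D0 2B 70 B2 FB F6.

CF D7 D0 2B 70 B2 FB F6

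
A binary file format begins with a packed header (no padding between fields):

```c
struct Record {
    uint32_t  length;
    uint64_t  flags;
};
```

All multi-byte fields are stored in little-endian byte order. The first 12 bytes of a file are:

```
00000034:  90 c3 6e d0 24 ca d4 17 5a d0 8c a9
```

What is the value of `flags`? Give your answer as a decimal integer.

12217368974514768420

`flags` follows `length` (4 bytes), so it starts at byte offset 4 and occupies 8 bytes.
Bytes at offsets 4..11: 24 CA D4 17 5A D0 8C A9.
Little-endian: lowest address holds the least-significant byte.
Reassemble most-significant byte first: A9 8C D0 5A 17 D4 CA 24 → 0xA98CD05A17D4CA24.
0xA98CD05A17D4CA24 = 12217368974514768420.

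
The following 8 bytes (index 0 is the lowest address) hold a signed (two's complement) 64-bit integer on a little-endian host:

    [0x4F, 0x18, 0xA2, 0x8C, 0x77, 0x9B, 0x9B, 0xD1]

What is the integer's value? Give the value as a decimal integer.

-3342907360629614513

Little-endian stores the least-significant byte at the lowest address.
Reassemble most-significant byte first: D1 9B 9B 77 8C A2 18 4F → 0xD19B9B778CA2184F.
Top bit is set, so as a signed 64-bit value this is 0xD19B9B778CA2184F − 2^64 = -3342907360629614513.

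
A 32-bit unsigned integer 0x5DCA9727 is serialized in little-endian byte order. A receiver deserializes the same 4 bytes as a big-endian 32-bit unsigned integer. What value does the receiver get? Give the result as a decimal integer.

Stored little-endian, the bytes at ascending addresses are 27 97 CA 5D.
Read back as big-endian, the last byte is least significant, giving 0x2797CA5D.
0x2797CA5D = 664259165.

664259165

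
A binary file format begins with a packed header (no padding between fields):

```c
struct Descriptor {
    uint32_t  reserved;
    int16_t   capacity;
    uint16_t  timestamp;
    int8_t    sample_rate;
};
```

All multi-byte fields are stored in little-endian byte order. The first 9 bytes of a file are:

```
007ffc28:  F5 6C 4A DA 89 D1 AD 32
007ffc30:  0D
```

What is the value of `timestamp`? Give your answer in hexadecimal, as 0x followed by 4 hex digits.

0x32AD

`timestamp` follows `reserved` (4 B), `capacity` (2 B), so it starts at offset 4 + 2 = 6 and occupies 2 bytes.
Bytes at offsets 6..7: AD 32.
Little-endian: lowest address holds the least-significant byte.
Reassemble most-significant byte first: 32 AD → 0x32AD.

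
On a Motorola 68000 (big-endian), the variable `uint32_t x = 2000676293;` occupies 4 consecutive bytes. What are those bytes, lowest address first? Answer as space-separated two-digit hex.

77 3F E5 C5

2000676293 in hexadecimal, padded to 32 bits, is 0x773FE5C5.
Split into bytes (most-significant first): 77 3F E5 C5.
Big-endian: lowest address holds the most-significant byte.
So the memory order matches the most-significant-first order: 77 3F E5 C5.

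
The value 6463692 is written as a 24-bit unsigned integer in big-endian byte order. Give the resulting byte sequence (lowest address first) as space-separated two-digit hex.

62 A0 CC

6463692 in hexadecimal, padded to 24 bits, is 0x62A0CC.
Split into bytes (most-significant first): 62 A0 CC.
Big-endian: lowest address holds the most-significant byte.
So the memory order matches the most-significant-first order: 62 A0 CC.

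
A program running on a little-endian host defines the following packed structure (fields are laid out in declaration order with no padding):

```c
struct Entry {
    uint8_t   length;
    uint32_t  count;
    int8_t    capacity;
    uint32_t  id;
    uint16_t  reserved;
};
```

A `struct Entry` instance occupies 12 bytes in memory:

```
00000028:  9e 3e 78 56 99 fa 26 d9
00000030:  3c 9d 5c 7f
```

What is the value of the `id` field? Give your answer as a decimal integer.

2638010662

`id` follows `length` (1 B), `count` (4 B), `capacity` (1 B), so it starts at offset 1 + 4 + 1 = 6 and occupies 4 bytes.
Bytes at offsets 6..9: 26 D9 3C 9D.
In little-endian order the low byte comes first in memory.
Reassemble most-significant byte first: 9D 3C D9 26 → 0x9D3CD926.
0x9D3CD926 = 2638010662.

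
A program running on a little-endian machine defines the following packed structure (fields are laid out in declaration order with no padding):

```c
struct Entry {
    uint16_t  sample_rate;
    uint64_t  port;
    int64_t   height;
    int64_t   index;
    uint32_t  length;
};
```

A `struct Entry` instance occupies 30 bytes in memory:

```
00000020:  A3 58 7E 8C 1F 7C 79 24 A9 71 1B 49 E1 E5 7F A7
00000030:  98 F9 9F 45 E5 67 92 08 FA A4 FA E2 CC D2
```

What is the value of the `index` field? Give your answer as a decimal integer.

`index` follows `sample_rate` (2 B), `port` (8 B), `height` (8 B), so it starts at offset 2 + 8 + 8 = 18 and occupies 8 bytes.
Bytes at offsets 18..25: 9F 45 E5 67 92 08 FA A4.
In little-endian order the low byte comes first in memory.
Reassemble most-significant byte first: A4 FA 08 92 67 E5 45 9F → 0xA4FA089267E5459F.
Top bit is set, so as a signed 64-bit value this is 0xA4FA089267E5459F − 2^64 = -6558920482410379873.

-6558920482410379873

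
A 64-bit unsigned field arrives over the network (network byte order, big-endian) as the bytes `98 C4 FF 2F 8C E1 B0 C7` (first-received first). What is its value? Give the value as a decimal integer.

11008203968892481735

In big-endian order the high byte comes first in memory.
The bytes are already most-significant first: 0x98C4FF2F8CE1B0C7.
0x98C4FF2F8CE1B0C7 = 11008203968892481735.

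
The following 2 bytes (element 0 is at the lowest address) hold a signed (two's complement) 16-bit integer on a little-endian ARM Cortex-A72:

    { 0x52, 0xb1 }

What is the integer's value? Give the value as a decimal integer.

In little-endian order the low byte comes first in memory.
Reassemble most-significant byte first: B1 52 → 0xB152.
Top bit is set, so as a signed 16-bit value this is 0xB152 − 2^16 = -20142.

-20142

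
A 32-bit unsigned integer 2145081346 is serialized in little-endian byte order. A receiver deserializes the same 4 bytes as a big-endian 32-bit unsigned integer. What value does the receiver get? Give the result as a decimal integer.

2145081346 in 32-bit hexadecimal is 0x7FDB5802.
Stored little-endian, the bytes at ascending addresses are 02 58 DB 7F.
Read back as big-endian, the last byte is least significant, giving 0x0258DB7F.
0x0258DB7F = 39377791.

39377791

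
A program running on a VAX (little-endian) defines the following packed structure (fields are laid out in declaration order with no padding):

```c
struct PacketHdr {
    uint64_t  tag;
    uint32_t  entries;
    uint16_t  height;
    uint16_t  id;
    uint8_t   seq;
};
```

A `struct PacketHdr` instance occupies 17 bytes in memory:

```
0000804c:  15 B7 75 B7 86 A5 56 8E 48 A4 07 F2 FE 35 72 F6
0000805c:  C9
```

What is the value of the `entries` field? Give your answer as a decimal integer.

`entries` follows `tag` (8 bytes), so it starts at byte offset 8 and occupies 4 bytes.
Bytes at offsets 8..11: 48 A4 07 F2.
Little-endian: lowest address holds the least-significant byte.
Reassemble most-significant byte first: F2 07 A4 48 → 0xF207A448.
0xF207A448 = 4060587080.

4060587080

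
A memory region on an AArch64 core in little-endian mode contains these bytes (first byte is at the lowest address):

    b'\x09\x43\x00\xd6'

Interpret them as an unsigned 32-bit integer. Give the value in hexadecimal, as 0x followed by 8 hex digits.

0xD6004309

In little-endian order the low byte comes first in memory.
Reassemble most-significant byte first: D6 00 43 09 → 0xD6004309.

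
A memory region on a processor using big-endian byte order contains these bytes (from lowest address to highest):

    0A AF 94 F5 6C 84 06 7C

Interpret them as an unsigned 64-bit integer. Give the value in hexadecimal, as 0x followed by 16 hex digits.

0x0AAF94F56C84067C

Big-endian: lowest address holds the most-significant byte.
The bytes are already most-significant first: 0x0AAF94F56C84067C.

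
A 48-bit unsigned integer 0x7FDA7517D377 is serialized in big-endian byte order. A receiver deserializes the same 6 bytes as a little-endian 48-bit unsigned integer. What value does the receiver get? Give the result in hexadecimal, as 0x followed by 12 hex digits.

0x77D31775DA7F

Stored big-endian, the bytes at ascending addresses are 7F DA 75 17 D3 77.
Read back as little-endian, the first byte is least significant, giving 0x77D31775DA7F.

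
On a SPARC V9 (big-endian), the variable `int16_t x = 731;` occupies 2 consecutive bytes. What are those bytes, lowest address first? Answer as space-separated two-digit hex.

731 in hexadecimal, padded to 16 bits, is 0x02DB.
Split into bytes (most-significant first): 02 DB.
In big-endian order the high byte comes first in memory.
So the memory order matches the most-significant-first order: 02 DB.

02 DB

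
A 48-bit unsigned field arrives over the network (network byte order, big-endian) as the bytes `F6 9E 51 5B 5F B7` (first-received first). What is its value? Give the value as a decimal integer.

In big-endian order the high byte comes first in memory.
The bytes are already most-significant first: 0xF69E515B5FB7.
0xF69E515B5FB7 = 271159830208439.

271159830208439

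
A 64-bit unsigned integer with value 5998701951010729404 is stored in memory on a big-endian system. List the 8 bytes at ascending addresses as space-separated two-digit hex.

5998701951010729404 in hexadecimal, padded to 64 bits, is 0x533FABA4576FEDBC.
Split into bytes (most-significant first): 53 3F AB A4 57 6F ED BC.
Big-endian stores the most-significant byte at the lowest address.
So the memory order matches the most-significant-first order: 53 3F AB A4 57 6F ED BC.

53 3F AB A4 57 6F ED BC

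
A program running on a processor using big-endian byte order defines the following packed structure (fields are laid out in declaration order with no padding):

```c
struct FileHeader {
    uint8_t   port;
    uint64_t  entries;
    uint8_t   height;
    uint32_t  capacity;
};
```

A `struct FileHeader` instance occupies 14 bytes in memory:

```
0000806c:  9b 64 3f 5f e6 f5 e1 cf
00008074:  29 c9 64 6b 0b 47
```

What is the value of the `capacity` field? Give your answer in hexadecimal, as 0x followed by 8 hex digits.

0x646B0B47

`capacity` follows `port` (1 B), `entries` (8 B), `height` (1 B), so it starts at offset 1 + 8 + 1 = 10 and occupies 4 bytes.
Bytes at offsets 10..13: 64 6B 0B 47.
Big-endian: lowest address holds the most-significant byte.
The bytes are already most-significant first: 0x646B0B47.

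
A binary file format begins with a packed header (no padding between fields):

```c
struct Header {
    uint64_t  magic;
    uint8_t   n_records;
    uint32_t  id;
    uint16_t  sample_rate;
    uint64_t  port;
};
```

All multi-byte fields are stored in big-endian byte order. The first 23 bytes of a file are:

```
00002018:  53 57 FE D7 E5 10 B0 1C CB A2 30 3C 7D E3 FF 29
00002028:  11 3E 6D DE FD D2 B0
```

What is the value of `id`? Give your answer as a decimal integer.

`id` follows `magic` (8 B), `n_records` (1 B), so it starts at offset 8 + 1 = 9 and occupies 4 bytes.
Bytes at offsets 9..12: A2 30 3C 7D.
Big-endian: lowest address holds the most-significant byte.
The bytes are already most-significant first: 0xA2303C7D.
0xA2303C7D = 2721070205.

2721070205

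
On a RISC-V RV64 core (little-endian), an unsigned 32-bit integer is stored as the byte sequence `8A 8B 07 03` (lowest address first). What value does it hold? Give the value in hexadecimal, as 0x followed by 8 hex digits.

Little-endian stores the least-significant byte at the lowest address.
Reassemble most-significant byte first: 03 07 8B 8A → 0x03078B8A.

0x03078B8A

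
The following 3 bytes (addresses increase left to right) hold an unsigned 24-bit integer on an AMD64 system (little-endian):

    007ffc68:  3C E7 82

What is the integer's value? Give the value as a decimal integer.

Little-endian: lowest address holds the least-significant byte.
Reassemble most-significant byte first: 82 E7 3C → 0x82E73C.
0x82E73C = 8578876.

8578876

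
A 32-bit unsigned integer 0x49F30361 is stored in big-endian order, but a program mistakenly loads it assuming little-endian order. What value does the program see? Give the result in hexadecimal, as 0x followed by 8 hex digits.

0x6103F349

Stored big-endian, the bytes at ascending addresses are 49 F3 03 61.
Read back as little-endian, the first byte is least significant, giving 0x6103F349.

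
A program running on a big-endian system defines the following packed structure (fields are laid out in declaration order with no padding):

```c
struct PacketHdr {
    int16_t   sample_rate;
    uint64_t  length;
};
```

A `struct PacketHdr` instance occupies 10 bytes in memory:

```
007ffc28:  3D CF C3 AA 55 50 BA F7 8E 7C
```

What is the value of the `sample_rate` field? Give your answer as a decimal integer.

`sample_rate` is the first field, at byte offset 0, occupying 2 bytes.
Bytes at offsets 0..1: 3D CF.
Big-endian: lowest address holds the most-significant byte.
The bytes are already most-significant first: 0x3DCF.
0x3DCF = 15823.

15823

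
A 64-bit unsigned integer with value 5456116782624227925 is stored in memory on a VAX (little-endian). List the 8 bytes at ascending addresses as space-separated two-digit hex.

5456116782624227925 in hexadecimal, padded to 64 bits, is 0x4BB8054E595D4255.
Split into bytes (most-significant first): 4B B8 05 4E 59 5D 42 55.
Little-endian stores the least-significant byte at the lowest address.
So at ascending addresses the bytes are 55 42 5D 59 4E 05 B8 4B.

55 42 5D 59 4E 05 B8 4B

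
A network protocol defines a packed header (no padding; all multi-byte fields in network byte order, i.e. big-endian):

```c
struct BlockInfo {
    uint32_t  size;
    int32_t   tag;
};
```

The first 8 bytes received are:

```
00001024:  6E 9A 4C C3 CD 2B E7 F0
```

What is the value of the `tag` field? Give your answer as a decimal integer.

-852760592

`tag` follows `size` (4 bytes), so it starts at byte offset 4 and occupies 4 bytes.
Bytes at offsets 4..7: CD 2B E7 F0.
Big-endian stores the most-significant byte at the lowest address.
The bytes are already most-significant first: 0xCD2BE7F0.
Top bit is set, so as a signed 32-bit value this is 0xCD2BE7F0 − 2^32 = -852760592.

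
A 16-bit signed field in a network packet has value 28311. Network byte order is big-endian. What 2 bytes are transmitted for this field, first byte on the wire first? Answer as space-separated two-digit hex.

28311 in hexadecimal, padded to 16 bits, is 0x6E97.
Split into bytes (most-significant first): 6E 97.
Big-endian: lowest address holds the most-significant byte.
So the memory order matches the most-significant-first order: 6E 97.

6E 97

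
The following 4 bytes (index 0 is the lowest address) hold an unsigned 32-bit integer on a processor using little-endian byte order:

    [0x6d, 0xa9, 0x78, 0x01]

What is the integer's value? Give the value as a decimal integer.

24684909

Little-endian: lowest address holds the least-significant byte.
Reassemble most-significant byte first: 01 78 A9 6D → 0x0178A96D.
0x0178A96D = 24684909.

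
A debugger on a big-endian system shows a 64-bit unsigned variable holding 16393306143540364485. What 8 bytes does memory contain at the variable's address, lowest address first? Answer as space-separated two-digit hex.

16393306143540364485 in hexadecimal, padded to 64 bits, is 0xE380B91503F3C4C5.
Split into bytes (most-significant first): E3 80 B9 15 03 F3 C4 C5.
Big-endian: lowest address holds the most-significant byte.
So the memory order matches the most-significant-first order: E3 80 B9 15 03 F3 C4 C5.

E3 80 B9 15 03 F3 C4 C5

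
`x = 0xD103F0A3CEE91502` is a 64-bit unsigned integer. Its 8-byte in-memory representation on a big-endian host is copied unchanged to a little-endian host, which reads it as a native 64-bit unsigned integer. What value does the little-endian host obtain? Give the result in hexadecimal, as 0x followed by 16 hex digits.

0x0215E9CEA3F003D1

Stored big-endian, the bytes at ascending addresses are D1 03 F0 A3 CE E9 15 02.
Read back as little-endian, the first byte is least significant, giving 0x0215E9CEA3F003D1.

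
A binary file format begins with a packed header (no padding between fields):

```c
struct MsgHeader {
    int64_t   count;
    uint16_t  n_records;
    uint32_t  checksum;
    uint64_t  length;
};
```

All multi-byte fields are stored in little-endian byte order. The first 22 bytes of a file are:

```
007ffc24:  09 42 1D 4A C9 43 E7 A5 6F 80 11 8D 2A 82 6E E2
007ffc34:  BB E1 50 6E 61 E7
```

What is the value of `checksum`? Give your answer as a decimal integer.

2183826705

`checksum` follows `count` (8 B), `n_records` (2 B), so it starts at offset 8 + 2 = 10 and occupies 4 bytes.
Bytes at offsets 10..13: 11 8D 2A 82.
Little-endian: lowest address holds the least-significant byte.
Reassemble most-significant byte first: 82 2A 8D 11 → 0x822A8D11.
0x822A8D11 = 2183826705.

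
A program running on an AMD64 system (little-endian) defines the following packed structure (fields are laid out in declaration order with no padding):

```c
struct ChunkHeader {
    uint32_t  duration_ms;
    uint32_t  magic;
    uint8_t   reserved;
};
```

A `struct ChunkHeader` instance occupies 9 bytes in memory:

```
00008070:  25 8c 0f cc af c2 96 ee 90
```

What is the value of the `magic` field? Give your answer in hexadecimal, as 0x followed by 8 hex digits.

0xEE96C2AF

`magic` follows `duration_ms` (4 bytes), so it starts at byte offset 4 and occupies 4 bytes.
Bytes at offsets 4..7: AF C2 96 EE.
Little-endian: lowest address holds the least-significant byte.
Reassemble most-significant byte first: EE 96 C2 AF → 0xEE96C2AF.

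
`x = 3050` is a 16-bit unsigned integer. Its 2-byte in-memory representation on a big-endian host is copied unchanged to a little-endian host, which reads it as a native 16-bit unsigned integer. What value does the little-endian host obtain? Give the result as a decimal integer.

59915

3050 in 16-bit hexadecimal is 0x0BEA.
Stored big-endian, the bytes at ascending addresses are 0B EA.
Read back as little-endian, the first byte is least significant, giving 0xEA0B.
0xEA0B = 59915.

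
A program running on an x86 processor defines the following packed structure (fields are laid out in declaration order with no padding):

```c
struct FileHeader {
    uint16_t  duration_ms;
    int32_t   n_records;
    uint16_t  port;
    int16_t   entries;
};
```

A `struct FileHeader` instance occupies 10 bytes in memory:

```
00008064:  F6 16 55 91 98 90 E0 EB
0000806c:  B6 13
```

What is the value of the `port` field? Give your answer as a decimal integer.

`port` follows `duration_ms` (2 B), `n_records` (4 B), so it starts at offset 2 + 4 = 6 and occupies 2 bytes.
Bytes at offsets 6..7: E0 EB.
Little-endian: lowest address holds the least-significant byte.
Reassemble most-significant byte first: EB E0 → 0xEBE0.
0xEBE0 = 60384.

60384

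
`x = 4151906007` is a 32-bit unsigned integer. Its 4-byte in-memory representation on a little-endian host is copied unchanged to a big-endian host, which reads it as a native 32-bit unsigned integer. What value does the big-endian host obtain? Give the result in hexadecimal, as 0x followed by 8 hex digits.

4151906007 in 32-bit hexadecimal is 0xF7790ED7.
Stored little-endian, the bytes at ascending addresses are D7 0E 79 F7.
Read back as big-endian, the last byte is least significant, giving 0xD70E79F7.

0xD70E79F7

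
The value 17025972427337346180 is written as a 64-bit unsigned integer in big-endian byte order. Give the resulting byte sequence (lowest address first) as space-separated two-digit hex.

17025972427337346180 in hexadecimal, padded to 64 bits, is 0xEC4867B71709AC84.
Split into bytes (most-significant first): EC 48 67 B7 17 09 AC 84.
Big-endian: lowest address holds the most-significant byte.
So the memory order matches the most-significant-first order: EC 48 67 B7 17 09 AC 84.

EC 48 67 B7 17 09 AC 84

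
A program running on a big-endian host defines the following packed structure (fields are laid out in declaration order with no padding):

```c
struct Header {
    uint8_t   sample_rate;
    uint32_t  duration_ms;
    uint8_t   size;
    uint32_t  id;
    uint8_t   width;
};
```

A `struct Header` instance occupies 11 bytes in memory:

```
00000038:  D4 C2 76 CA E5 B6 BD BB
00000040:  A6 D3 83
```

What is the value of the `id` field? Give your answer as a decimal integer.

3183191763

`id` follows `sample_rate` (1 B), `duration_ms` (4 B), `size` (1 B), so it starts at offset 1 + 4 + 1 = 6 and occupies 4 bytes.
Bytes at offsets 6..9: BD BB A6 D3.
In big-endian order the high byte comes first in memory.
The bytes are already most-significant first: 0xBDBBA6D3.
0xBDBBA6D3 = 3183191763.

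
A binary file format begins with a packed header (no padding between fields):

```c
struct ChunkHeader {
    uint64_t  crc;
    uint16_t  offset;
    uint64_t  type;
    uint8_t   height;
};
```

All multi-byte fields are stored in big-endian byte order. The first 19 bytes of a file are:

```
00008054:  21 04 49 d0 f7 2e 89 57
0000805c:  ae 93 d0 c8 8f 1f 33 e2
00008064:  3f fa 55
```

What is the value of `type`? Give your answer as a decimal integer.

15044431919408365562

`type` follows `crc` (8 B), `offset` (2 B), so it starts at offset 8 + 2 = 10 and occupies 8 bytes.
Bytes at offsets 10..17: D0 C8 8F 1F 33 E2 3F FA.
In big-endian order the high byte comes first in memory.
The bytes are already most-significant first: 0xD0C88F1F33E23FFA.
0xD0C88F1F33E23FFA = 15044431919408365562.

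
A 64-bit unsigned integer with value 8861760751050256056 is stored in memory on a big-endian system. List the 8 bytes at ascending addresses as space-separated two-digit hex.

7A FB 4C 73 92 D9 6E B8

8861760751050256056 in hexadecimal, padded to 64 bits, is 0x7AFB4C7392D96EB8.
Split into bytes (most-significant first): 7A FB 4C 73 92 D9 6E B8.
Big-endian: lowest address holds the most-significant byte.
So the memory order matches the most-significant-first order: 7A FB 4C 73 92 D9 6E B8.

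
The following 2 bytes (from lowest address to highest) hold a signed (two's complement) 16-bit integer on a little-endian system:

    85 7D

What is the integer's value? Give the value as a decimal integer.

In little-endian order the low byte comes first in memory.
Reassemble most-significant byte first: 7D 85 → 0x7D85.
0x7D85 = 32133.

32133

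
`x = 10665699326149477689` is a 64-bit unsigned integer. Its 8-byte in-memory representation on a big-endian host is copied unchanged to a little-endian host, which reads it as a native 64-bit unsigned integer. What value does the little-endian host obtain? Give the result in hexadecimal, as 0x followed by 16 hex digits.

10665699326149477689 in 64-bit hexadecimal is 0x94042D0720434539.
Stored big-endian, the bytes at ascending addresses are 94 04 2D 07 20 43 45 39.
Read back as little-endian, the first byte is least significant, giving 0x39454320072D0494.

0x39454320072D0494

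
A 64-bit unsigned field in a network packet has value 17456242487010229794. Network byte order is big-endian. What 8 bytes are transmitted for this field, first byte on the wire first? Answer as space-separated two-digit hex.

F2 41 08 0E 07 53 7E 22

17456242487010229794 in hexadecimal, padded to 64 bits, is 0xF241080E07537E22.
Split into bytes (most-significant first): F2 41 08 0E 07 53 7E 22.
Big-endian: lowest address holds the most-significant byte.
So the memory order matches the most-significant-first order: F2 41 08 0E 07 53 7E 22.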